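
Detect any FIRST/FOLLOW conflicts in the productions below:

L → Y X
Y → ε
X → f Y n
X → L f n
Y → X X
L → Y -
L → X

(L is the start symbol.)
Yes. Y → X X with FOLLOW(Y) on { '-', 'f' }

Nullable non-terminals: Y.
FIRST sets used below: FIRST(X) = { '-', 'f' }

Y: nullable alternative(s) Y → ε; FOLLOW(Y) = { '-', 'f', 'n' }
  Y → ε: FIRST \ {ε} = { } — this is the only nullable alternative, skip
  Y → X X: FIRST \ {ε} = { '-', 'f' } — overlaps FOLLOW(Y) on { '-', 'f' }: CONFLICT

L, X have no nullable alternative, so no FIRST/FOLLOW check is needed there.

So the grammar has 1 FIRST/FOLLOW conflict (marked CONFLICT above).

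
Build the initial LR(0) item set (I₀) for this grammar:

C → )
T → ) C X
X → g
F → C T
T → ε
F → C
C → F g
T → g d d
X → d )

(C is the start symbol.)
{ [C → . )], [C → . F g], [C' → . C], [F → . C T], [F → . C] }

First, augment the grammar with C' → C
I₀ = CLOSURE({ [C' → . C] }):
  [C' → . C] has the dot before C: add [C → . )], [C → . F g]
  [C → . F g] has the dot before F: add [F → . C T], [F → . C]
No further items can be added.

I₀ = { [C → . )], [C → . F g], [C' → . C], [F → . C T], [F → . C] }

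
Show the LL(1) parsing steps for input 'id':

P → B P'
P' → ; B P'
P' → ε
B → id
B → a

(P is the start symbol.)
LL(1) parsing maintains a stack (initially the start symbol over $) and the input. At each step: if the stack top is a terminal, match it against the current input token; if it is a non-terminal N, replace it with the RHS of M[N, lookahead] (the unique production whose predict set contains the lookahead).

Stack is shown with the top on the left.

Stack    Input  Action
----------------------
P $      id $   output P → B P'
B P' $   id $   output B → id
id P' $  id $   match 'id'
P' $     $      output P' → ε
$        $      accept

The string is accepted.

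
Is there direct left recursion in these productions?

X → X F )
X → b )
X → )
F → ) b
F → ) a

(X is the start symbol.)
Direct left recursion occurs when N → N α for some non-terminal N (the right-hand side begins with the left-hand side itself).

X → X F ): LEFT RECURSIVE (starts with X)
X → b ): starts with b
X → ): starts with ')'
F → ) b: starts with ')'
F → ) a: starts with ')'

The grammar has direct left recursion on: X.

Answer: Yes, X is left-recursive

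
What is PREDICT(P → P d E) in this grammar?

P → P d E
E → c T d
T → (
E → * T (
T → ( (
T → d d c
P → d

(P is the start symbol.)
{ 'd' }

PREDICT(P → P d E) = (FIRST(RHS) \ {ε}) ∪ (FOLLOW(P) if ε ∈ FIRST(RHS), i.e. RHS ⇒* ε)
FIRST(P) = { 'd' }
FIRST(P d E) = { 'd' }
ε ∉ FIRST(P d E), so FOLLOW(P) is not added.
PREDICT(P → P d E) = { 'd' }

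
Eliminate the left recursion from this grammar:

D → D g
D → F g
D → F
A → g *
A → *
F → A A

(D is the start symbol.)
D → F g D'
D → F D'
D' → g D'
D' → ε
A → g *
A → *
F → A A

D is directly left-recursive. The standard transformation for
  A → A α₁ | ... | A α_m | β₁ | ... | β_n
is
  A  → β₁ A' | ... | β_n A'
  A' → α₁ A' | ... | α_m A' | ε

D → F g becomes D → F g D'
D → F becomes D → F D'
D → D g becomes D' → g D'
Add D' → ε

Productions for other non-terminals are unchanged:
  A → g *
  A → *
  F → A A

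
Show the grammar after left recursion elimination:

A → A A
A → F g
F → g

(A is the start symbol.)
A is directly left-recursive. The standard transformation for
  A → A α₁ | ... | A α_m | β₁ | ... | β_n
is
  A  → β₁ A' | ... | β_n A'
  A' → α₁ A' | ... | α_m A' | ε

A → F g becomes A → F g A'
A → A A becomes A' → A A'
Add A' → ε

Productions for other non-terminals are unchanged:
  F → g

Resulting grammar:
A → F g A'
A' → A A'
A' → ε
F → g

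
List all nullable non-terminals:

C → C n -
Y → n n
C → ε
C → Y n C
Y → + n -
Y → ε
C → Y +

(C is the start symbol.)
A non-terminal is nullable if it can derive ε (the empty string): either it has an ε-production, or it has a production whose right-hand side consists entirely of nullable non-terminals.

ε-productions: C → ε, Y → ε
So C, Y are immediately nullable.
Every non-terminal is now nullable.
Nullable = { 'C', 'Y' }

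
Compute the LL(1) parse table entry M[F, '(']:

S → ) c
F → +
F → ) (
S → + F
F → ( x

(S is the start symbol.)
To find M[F, '('], we find productions for F where '(' is in the predict set (PREDICT(N → α) = (FIRST(α) \ {ε}) ∪ (FOLLOW(N) if α ⇒* ε)).

F → +: PREDICT = { '+' }
F → ) (: PREDICT = { ')' }
F → ( x: PREDICT = { '(' }
  '(' is in predict set, so this production goes in M[F, '(']

M[F, '('] = F → ( x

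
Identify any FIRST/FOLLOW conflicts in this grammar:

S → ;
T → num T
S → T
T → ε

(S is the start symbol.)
A FIRST/FOLLOW conflict occurs when a non-terminal N has a nullable alternative N → β (β ⇒* ε) and another alternative N → α with FIRST(α) ∩ FOLLOW(N) ≠ ∅: on such a lookahead the parser cannot decide between expanding α and letting N vanish via β.

Nullable non-terminals: S, T.
FIRST sets used below: FIRST(T) = { 'num', ε }

S: nullable alternative(s) S → T; FOLLOW(S) = { $ }
  S → ;: FIRST \ {ε} = { ';' } — disjoint from FOLLOW(S)
  S → T: FIRST \ {ε} = { 'num' } — this is the only nullable alternative, skip

T: nullable alternative(s) T → ε; FOLLOW(T) = { $ }
  T → num T: FIRST \ {ε} = { 'num' } — disjoint from FOLLOW(T)
  T → ε: FIRST \ {ε} = { } — this is the only nullable alternative, skip

No FIRST/FOLLOW conflicts found.

Answer: No FIRST/FOLLOW conflicts.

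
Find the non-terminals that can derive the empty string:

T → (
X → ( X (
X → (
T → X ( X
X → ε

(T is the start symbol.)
{ 'X' }

A non-terminal is nullable if it can derive ε (the empty string): either it has an ε-production, or it has a production whose right-hand side consists entirely of nullable non-terminals.

ε-productions: X → ε
So X is immediately nullable.
No further non-terminal can be added: every production for the remaining non-terminals contains a terminal or a non-nullable non-terminal.
Nullable = { 'X' }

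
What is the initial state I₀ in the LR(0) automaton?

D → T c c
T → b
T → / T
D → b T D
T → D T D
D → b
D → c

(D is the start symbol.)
{ [D → . T c c], [D → . b T D], [D → . b], [D → . c], [D' → . D], [T → . / T], [T → . D T D], [T → . b] }

First, augment the grammar with D' → D
I₀ = CLOSURE({ [D' → . D] }):
  [D' → . D] has the dot before D: add [D → . T c c], [D → . b T D], [D → . b], [D → . c]
  [D → . T c c] has the dot before T: add [T → . b], [T → . / T], [T → . D T D]
No further items can be added.

I₀ = { [D → . T c c], [D → . b T D], [D → . b], [D → . c], [D' → . D], [T → . / T], [T → . D T D], [T → . b] }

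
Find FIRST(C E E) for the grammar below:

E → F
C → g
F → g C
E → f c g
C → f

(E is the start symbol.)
{ 'f', 'g' }

FIRST sets of the non-terminals involved (from the grammar, by fixed-point iteration):
  FIRST(C) = { 'f', 'g' }

To compute FIRST(C E E), process the symbols left to right:
Symbol C is a non-terminal. Add FIRST(C) \ {ε} = { 'f', 'g' }
C is not nullable (ε ∉ FIRST(C)), so stop here.
FIRST(C E E) = { 'f', 'g' }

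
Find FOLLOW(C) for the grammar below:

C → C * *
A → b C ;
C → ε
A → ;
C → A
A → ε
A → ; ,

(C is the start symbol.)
{ $, '*', ';' }

To compute FOLLOW(C), find every occurrence of C on a right-hand side N → α C β: add FIRST(β) \ {ε}, and if β is empty or nullable also add FOLLOW(N). Iterate to a fixed point.

C is the start symbol, so $ ∈ FOLLOW(C).
In C → C * *: C is followed by '*' '*', add FIRST('*' '*') \ {ε} = { '*' }
In A → b C ;: C is followed by ';', add FIRST(';') \ {ε} = { ';' }

Taking the union: FOLLOW(C) = { $, '*', ';' }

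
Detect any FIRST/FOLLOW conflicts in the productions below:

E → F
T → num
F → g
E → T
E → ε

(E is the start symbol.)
Nullable non-terminals: E.
FIRST sets used below: FIRST(F) = { 'g' }, FIRST(T) = { 'num' }

E: nullable alternative(s) E → ε; FOLLOW(E) = { $ }
  E → F: FIRST \ {ε} = { 'g' } — disjoint from FOLLOW(E)
  E → T: FIRST \ {ε} = { 'num' } — disjoint from FOLLOW(E)
  E → ε: FIRST \ {ε} = { } — this is the only nullable alternative, skip

F, T have no nullable alternative, so no FIRST/FOLLOW check is needed there.

No FIRST/FOLLOW conflicts found.

Answer: No FIRST/FOLLOW conflicts.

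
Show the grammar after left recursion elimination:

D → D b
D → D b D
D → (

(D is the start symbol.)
D is directly left-recursive. The standard transformation for
  A → A α₁ | ... | A α_m | β₁ | ... | β_n
is
  A  → β₁ A' | ... | β_n A'
  A' → α₁ A' | ... | α_m A' | ε

D → ( becomes D → ( D'
D → D b becomes D' → b D'
D → D b D becomes D' → b D D'
Add D' → ε

Resulting grammar:
D → ( D'
D' → b D'
D' → b D D'
D' → ε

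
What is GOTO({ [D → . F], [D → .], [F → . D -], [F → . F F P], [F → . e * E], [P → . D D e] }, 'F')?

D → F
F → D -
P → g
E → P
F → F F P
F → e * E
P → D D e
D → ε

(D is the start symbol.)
{ [D → . F], [D → .], [D → F .], [F → . D -], [F → . F F P], [F → . e * E], [F → F . F P] }

GOTO(I, 'F') = CLOSURE({ [A → αX.β] : [A → α.Xβ] ∈ I, X = 'F' })

Items with dot before 'F', with the dot advanced:
  [D → . F] → [D → F .]
  [F → . F F P] → [F → F . F P]
Closure of the advanced items:
  [F → F . F P] has the dot before F: add [F → . D -], [F → . F F P], [F → . e * E]
  [F → . D -] has the dot before D: add [D → . F], [D → .]

GOTO = { [D → . F], [D → .], [D → F .], [F → . D -], [F → . F F P], [F → . e * E], [F → F . F P] }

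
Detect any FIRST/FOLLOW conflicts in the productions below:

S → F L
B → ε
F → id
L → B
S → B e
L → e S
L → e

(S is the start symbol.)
Nullable non-terminals: B, L.
FIRST sets used below: FIRST(B) = { ε }
B has a nullable alternative but only one production, so nothing to check.

L: nullable alternative(s) L → B; FOLLOW(L) = { $ }
  L → B: FIRST \ {ε} = { } — this is the only nullable alternative, skip
  L → e S: FIRST \ {ε} = { 'e' } — disjoint from FOLLOW(L)
  L → e: FIRST \ {ε} = { 'e' } — disjoint from FOLLOW(L)

F, S have no nullable alternative, so no FIRST/FOLLOW check is needed there.

No FIRST/FOLLOW conflicts found.

Answer: No FIRST/FOLLOW conflicts.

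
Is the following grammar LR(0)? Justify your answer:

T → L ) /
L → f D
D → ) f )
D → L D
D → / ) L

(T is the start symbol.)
Augment with T' → T and build the canonical LR(0) collection (I0 = CLOSURE({[T' → . T]}), then GOTO on every symbol after a dot until no new states appear). It has 15 states:
  I0: { [L → . f D], [T → . L ) /], [T' → . T] }  — shift
  I1: { [T → L . ) /] }  — shift
  I2: { [T' → T .] }  — accept
  I3: { [D → . ) f )], [D → . / ) L], [D → . L D], [L → . f D], [L → f . D] }  — shift
  I4: { [D → ) . f )] }  — shift
  I5: { [D → / . ) L] }  — shift
  I6: { [L → f D .] }  — reduce
  I7: { [D → . ) f )], [D → . / ) L], [D → . L D], [D → L . D], [L → . f D] }  — shift
  I8: { [D → L D .] }  — reduce
  I9: { [D → / ) . L], [L → . f D] }  — shift
  I10: { [D → / ) L .] }  — reduce
  I11: { [D → ) f . )] }  — shift
  I12: { [D → ) f ) .] }  — reduce
  I13: { [T → L ) . /] }  — shift
  I14: { [T → L ) / .] }  — reduce

Every state is either a pure shift/goto state or contains exactly one complete item and nothing to shift — no conflicts. The grammar is LR(0).

Answer: Yes, the grammar is LR(0)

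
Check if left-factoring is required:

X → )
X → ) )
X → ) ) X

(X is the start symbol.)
Left-factoring is needed when two productions for the same non-terminal
share a common prefix on the right-hand side.

Productions for X:
  X → )
  X → ) )
  X → ) ) X

Found common prefix ')' in productions for X

Answer: Yes, X has productions with common prefix ')'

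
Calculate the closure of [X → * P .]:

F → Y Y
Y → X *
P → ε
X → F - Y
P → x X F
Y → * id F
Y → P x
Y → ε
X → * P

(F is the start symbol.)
Start with: [X → * P .]
The dot is at the end, so nothing is added.

CLOSURE = { [X → * P .] }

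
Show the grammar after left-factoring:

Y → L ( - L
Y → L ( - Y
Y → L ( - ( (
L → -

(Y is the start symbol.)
Left-factoring transforms A → αβ₁ | αβ₂ into A → αA' and A' → β₁ | β₂
(α is the longest common prefix among the alternatives). Repeat until
no nonterminal has two alternatives with a common prefix.

Round 1: Y has alternatives sharing prefix 'L ( -'. Introduce Y': Y → L ( - Y'
  Add: Y' → L
  Add: Y' → Y
  Add: Y' → ( (

No remaining common prefixes — done.

Resulting grammar:
Y → L ( - Y'
Y' → L
Y' → Y
Y' → ( (
L → -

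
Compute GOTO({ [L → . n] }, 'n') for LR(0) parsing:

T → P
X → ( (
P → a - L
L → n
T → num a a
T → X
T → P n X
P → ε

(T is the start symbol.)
GOTO(I, 'n') = CLOSURE({ [A → αX.β] : [A → α.Xβ] ∈ I, X = 'n' })

Items with dot before 'n', with the dot advanced:
  [L → . n] → [L → n .]
Closure adds nothing (no advanced item has the dot before a non-terminal).

GOTO = { [L → n .] }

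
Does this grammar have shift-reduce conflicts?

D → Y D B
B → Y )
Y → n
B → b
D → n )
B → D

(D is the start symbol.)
Yes — I3: [Y → n .] vs [D → n . )]

Augment with D' → D and build the canonical LR(0) collection (I0 = CLOSURE({[D' → . D]}), then GOTO on every symbol after a dot until no new states appear). It has 11 states:
  I0: { [D → . Y D B], [D → . n )], [D' → . D], [Y → . n] }  — shift
  I1: { [D' → D .] }  — accept
  I2: { [D → . Y D B], [D → . n )], [D → Y . D B], [Y → . n] }  — shift
  I3: { [D → n . )], [Y → n .] }  — shift, reduce
  I4: { [D → n ) .] }  — reduce
  I5: { [B → . D], [B → . Y )], [B → . b], [D → . Y D B], [D → . n )], [D → Y D . B], [Y → . n] }  — shift
  I6: { [D → Y D B .] }  — reduce
  I7: { [B → D .] }  — reduce
  I8: { [B → Y . )], [D → . Y D B], [D → . n )], [D → Y . D B], [Y → . n] }  — shift
  I9: { [B → b .] }  — reduce
  I10: { [B → Y ) .] }  — reduce

I3 contains reduce item [Y → n .] and shift item [D → n . )] — shift-reduce conflict.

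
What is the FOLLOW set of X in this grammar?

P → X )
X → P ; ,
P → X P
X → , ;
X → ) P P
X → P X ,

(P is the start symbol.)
To compute FOLLOW(X), find every occurrence of X on a right-hand side N → α X β: add FIRST(β) \ {ε}, and if β is empty or nullable also add FOLLOW(N). Iterate to a fixed point.

In P → X ): X is followed by ')', add FIRST(')') \ {ε} = { ')' }
In P → X P: X is followed by P, add FIRST(P) \ {ε} = { ')', ',' }
In X → P X ,: X is followed by ',', add FIRST(',') \ {ε} = { ',' }

Taking the union: FOLLOW(X) = { ')', ',' }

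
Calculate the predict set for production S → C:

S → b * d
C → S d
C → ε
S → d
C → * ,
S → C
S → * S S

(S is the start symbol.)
PREDICT(S → C) = (FIRST(RHS) \ {ε}) ∪ (FOLLOW(S) if ε ∈ FIRST(RHS), i.e. RHS ⇒* ε)
FIRST(C) = { '*', 'b', 'd', ε }
FIRST(C) = { '*', 'b', 'd', ε }
ε ∈ FIRST(C) (the right-hand side is nullable), so add FOLLOW(S) = { $, '*', 'b', 'd' }
PREDICT(S → C) = { $, '*', 'b', 'd' }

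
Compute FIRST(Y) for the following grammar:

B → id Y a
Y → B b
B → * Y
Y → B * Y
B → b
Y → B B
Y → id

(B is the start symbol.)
FIRST sets of the other non-terminals involved (by the same procedure, iterated to a fixed point):
  FIRST(B) = { '*', 'b', 'id' }

From Y → B b:
  - B is a non-terminal: add FIRST(B) \ {ε} = { '*', 'b', 'id' }
    B is not nullable, so stop
From Y → B * Y:
  - B is a non-terminal: add FIRST(B) \ {ε} = { '*', 'b', 'id' }
    B is not nullable, so stop
From Y → B B:
  - B is a non-terminal: add FIRST(B) \ {ε} = { '*', 'b', 'id' }
    B is not nullable, so stop
From Y → id:
  - id is a terminal: add 'id' and stop

Collecting: FIRST(Y) = { '*', 'b', 'id' }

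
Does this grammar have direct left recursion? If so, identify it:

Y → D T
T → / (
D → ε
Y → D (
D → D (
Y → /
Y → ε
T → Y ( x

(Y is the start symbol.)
Direct left recursion occurs when N → N α for some non-terminal N (the right-hand side begins with the left-hand side itself).

Y → D T: starts with D
T → / (: starts with '/'
D → ε: starts with ε
Y → D (: starts with D
D → D (: LEFT RECURSIVE (starts with D)
Y → /: starts with '/'
Y → ε: starts with ε
T → Y ( x: starts with Y

The grammar has direct left recursion on: D.

Answer: Yes, D is left-recursive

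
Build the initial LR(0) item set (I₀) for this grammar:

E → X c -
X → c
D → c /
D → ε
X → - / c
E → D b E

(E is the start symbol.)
{ [D → . c /], [D → .], [E → . D b E], [E → . X c -], [E' → . E], [X → . - / c], [X → . c] }

First, augment the grammar with E' → E
I₀ = CLOSURE({ [E' → . E] }):
  [E' → . E] has the dot before E: add [E → . X c -], [E → . D b E]
  [E → . X c -] has the dot before X: add [X → . c], [X → . - / c]
  [E → . D b E] has the dot before D: add [D → . c /], [D → .]
No further items can be added.

I₀ = { [D → . c /], [D → .], [E → . D b E], [E → . X c -], [E' → . E], [X → . - / c], [X → . c] }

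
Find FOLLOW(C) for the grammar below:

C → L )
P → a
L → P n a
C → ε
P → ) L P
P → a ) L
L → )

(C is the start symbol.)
{ $ }

C is the start symbol, so $ ∈ FOLLOW(C).
C does not occur on any right-hand side.

Taking the union: FOLLOW(C) = { $ }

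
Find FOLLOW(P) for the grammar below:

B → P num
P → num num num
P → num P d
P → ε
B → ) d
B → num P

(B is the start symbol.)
{ $, 'd', 'num' }

To compute FOLLOW(P), find every occurrence of P on a right-hand side N → α P β: add FIRST(β) \ {ε}, and if β is empty or nullable also add FOLLOW(N). Iterate to a fixed point.

In B → P num: P is followed by num, add FIRST(num) \ {ε} = { 'num' }
In P → num P d: P is followed by d, add FIRST(d) \ {ε} = { 'd' }
In B → num P: P is at the end, add FOLLOW(B)

The FOLLOW sets referred to above (computed the same way, to a fixed point):
  FOLLOW(B) = { $ }

Taking the union: FOLLOW(P) = { $, 'd', 'num' }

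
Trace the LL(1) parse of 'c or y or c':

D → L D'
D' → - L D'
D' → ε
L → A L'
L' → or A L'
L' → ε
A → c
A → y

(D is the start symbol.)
LL(1) parsing maintains a stack (initially the start symbol over $) and the input. At each step: if the stack top is a terminal, match it against the current input token; if it is a non-terminal N, replace it with the RHS of M[N, lookahead] (the unique production whose predict set contains the lookahead).

Stack is shown with the top on the left.

Stack         Input          Action
-----------------------------------
D $           c or y or c $  output D → L D'
L D' $        c or y or c $  output L → A L'
A L' D' $     c or y or c $  output A → c
c L' D' $     c or y or c $  match 'c'
L' D' $       or y or c $    output L' → or A L'
or A L' D' $  or y or c $    match 'or'
A L' D' $     y or c $       output A → y
y L' D' $     y or c $       match 'y'
L' D' $       or c $         output L' → or A L'
or A L' D' $  or c $         match 'or'
A L' D' $     c $            output A → c
c L' D' $     c $            match 'c'
L' D' $       $              output L' → ε
D' $          $              output D' → ε
$             $              accept

The string is accepted.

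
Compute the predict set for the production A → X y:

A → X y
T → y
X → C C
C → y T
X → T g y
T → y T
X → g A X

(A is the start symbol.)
PREDICT(A → X y) = (FIRST(RHS) \ {ε}) ∪ (FOLLOW(A) if ε ∈ FIRST(RHS), i.e. RHS ⇒* ε)
FIRST(X) = { 'g', 'y' }
FIRST(X y) = { 'g', 'y' }
ε ∉ FIRST(X y), so FOLLOW(A) is not added.
PREDICT(A → X y) = { 'g', 'y' }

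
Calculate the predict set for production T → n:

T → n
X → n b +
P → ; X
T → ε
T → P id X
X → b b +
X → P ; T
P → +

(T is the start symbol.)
{ 'n' }

PREDICT(T → n) = (FIRST(RHS) \ {ε}) ∪ (FOLLOW(T) if ε ∈ FIRST(RHS), i.e. RHS ⇒* ε)
FIRST(n) = { 'n' }
ε ∉ FIRST(n), so FOLLOW(T) is not added.
PREDICT(T → n) = { 'n' }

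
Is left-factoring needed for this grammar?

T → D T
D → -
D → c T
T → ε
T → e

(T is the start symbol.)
Left-factoring is needed when two productions for the same non-terminal
share a common prefix on the right-hand side.

Productions for T:
  T → D T
  T → ε
  T → e
Productions for D:
  D → -
  D → c T

No common prefixes found.

Answer: No, left-factoring is not needed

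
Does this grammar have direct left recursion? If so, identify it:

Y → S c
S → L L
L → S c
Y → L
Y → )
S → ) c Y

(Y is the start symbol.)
No direct left recursion

Direct left recursion occurs when N → N α for some non-terminal N (the right-hand side begins with the left-hand side itself).

Y → S c: starts with S
S → L L: starts with L
L → S c: starts with S
Y → L: starts with L
Y → ): starts with ')'
S → ) c Y: starts with ')'

No direct left recursion found.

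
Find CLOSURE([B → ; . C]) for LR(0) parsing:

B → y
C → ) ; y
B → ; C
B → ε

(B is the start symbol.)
Start with: [B → ; . C]
  [B → ; . C] has the dot before C: add [C → . ) ; y]
No further items can be added.

CLOSURE = { [B → ; . C], [C → . ) ; y] }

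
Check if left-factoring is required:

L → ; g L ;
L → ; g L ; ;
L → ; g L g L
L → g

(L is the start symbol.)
Left-factoring is needed when two productions for the same non-terminal
share a common prefix on the right-hand side.

Productions for L:
  L → ; g L ;
  L → ; g L ; ;
  L → ; g L g L
  L → g

Found common prefix '; g L' in productions for L

Answer: Yes, L has productions with common prefix '; g L'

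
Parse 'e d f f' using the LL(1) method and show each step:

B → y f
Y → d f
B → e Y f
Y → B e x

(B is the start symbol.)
LL(1) parsing maintains a stack (initially the start symbol over $) and the input. At each step: if the stack top is a terminal, match it against the current input token; if it is a non-terminal N, replace it with the RHS of M[N, lookahead] (the unique production whose predict set contains the lookahead).

Stack is shown with the top on the left.

Stack    Input      Action
--------------------------
B $      e d f f $  output B → e Y f
e Y f $  e d f f $  match 'e'
Y f $    d f f $    output Y → d f
d f f $  d f f $    match 'd'
f f $    f f $      match 'f'
f $      f $        match 'f'
$        $          accept

The string is accepted.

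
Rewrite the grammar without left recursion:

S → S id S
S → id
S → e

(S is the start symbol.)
S is directly left-recursive. The standard transformation for
  A → A α₁ | ... | A α_m | β₁ | ... | β_n
is
  A  → β₁ A' | ... | β_n A'
  A' → α₁ A' | ... | α_m A' | ε

S → id becomes S → id S'
S → e becomes S → e S'
S → S id S becomes S' → id S S'
Add S' → ε

Resulting grammar:
S → id S'
S → e S'
S' → id S S'
S' → ε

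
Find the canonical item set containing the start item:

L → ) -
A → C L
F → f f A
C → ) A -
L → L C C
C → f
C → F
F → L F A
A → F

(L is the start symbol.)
{ [L → . ) -], [L → . L C C], [L' → . L] }

First, augment the grammar with L' → L
I₀ = CLOSURE({ [L' → . L] }):
  [L' → . L] has the dot before L: add [L → . ) -], [L → . L C C]
No further items can be added.

I₀ = { [L → . ) -], [L → . L C C], [L' → . L] }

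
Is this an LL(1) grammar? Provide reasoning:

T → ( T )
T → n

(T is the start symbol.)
Yes, the grammar is LL(1).

For T:
  PREDICT(T → '(' T ')') = { '(' }
  PREDICT(T → n) = { 'n' }

All predict sets are disjoint. The grammar IS LL(1).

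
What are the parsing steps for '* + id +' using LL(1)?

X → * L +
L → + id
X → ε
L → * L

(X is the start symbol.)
LL(1) parsing maintains a stack (initially the start symbol over $) and the input. At each step: if the stack top is a terminal, match it against the current input token; if it is a non-terminal N, replace it with the RHS of M[N, lookahead] (the unique production whose predict set contains the lookahead).

Stack is shown with the top on the left.

Stack     Input       Action
----------------------------
X $       * + id + $  output X → * L +
* L + $   * + id + $  match '*'
L + $     + id + $    output L → + id
+ id + $  + id + $    match '+'
id + $    id + $      match 'id'
+ $       + $         match '+'
$         $           accept

The string is accepted.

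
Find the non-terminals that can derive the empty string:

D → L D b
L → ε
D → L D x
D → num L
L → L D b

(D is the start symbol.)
{ 'L' }

ε-productions: L → ε
So L is immediately nullable.
No further non-terminal can be added: every production for the remaining non-terminals contains a terminal or a non-nullable non-terminal.
Nullable = { 'L' }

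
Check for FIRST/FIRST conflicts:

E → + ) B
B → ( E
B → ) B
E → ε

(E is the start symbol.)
No FIRST/FIRST conflicts.

A FIRST/FIRST conflict occurs when two productions N → α and N → β for the same non-terminal have FIRST(α) ∩ FIRST(β) ≠ ∅ (with ε ∈ FIRST of a nullable right-hand side, so two nullable alternatives also conflict).

Productions for E:
  E → + ) B: FIRST = { '+' }
  E → ε: FIRST = { ε }
Productions for B:
  B → ( E: FIRST = { '(' }
  B → ) B: FIRST = { ')' }

All alternatives of each non-terminal have pairwise disjoint FIRST sets.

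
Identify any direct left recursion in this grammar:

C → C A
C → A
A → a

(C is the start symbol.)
Yes, C is left-recursive

Direct left recursion occurs when N → N α for some non-terminal N (the right-hand side begins with the left-hand side itself).

C → C A: LEFT RECURSIVE (starts with C)
C → A: starts with A
A → a: starts with a

The grammar has direct left recursion on: C.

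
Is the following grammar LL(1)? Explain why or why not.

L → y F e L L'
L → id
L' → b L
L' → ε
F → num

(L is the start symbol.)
No. Predict set conflict for L': { 'b' }

A grammar is LL(1) if for each non-terminal N with multiple productions, the predict sets of those productions are pairwise disjoint, where PREDICT(N → α) = (FIRST(α) \ {ε}) ∪ (FOLLOW(N) if α ⇒* ε).

Relevant sets:
  FOLLOW(L') = { $, 'b' }

For L:
  PREDICT(L → y F e L L') = { 'y' }
  PREDICT(L → id) = { 'id' }
For L':
  PREDICT(L' → b L) = { 'b' }
  PREDICT(L' → ε) = { $, 'b' }
F has a single production, so nothing to check there.

Conflict found: Predict set conflict for L': { 'b' }
The grammar is NOT LL(1).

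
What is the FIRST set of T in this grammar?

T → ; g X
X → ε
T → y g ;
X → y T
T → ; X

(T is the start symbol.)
{ ';', 'y' }

From T → ; g X:
  - ';' is a terminal: add ';' and stop
From T → y g ;:
  - y is a terminal: add 'y' and stop
From T → ; X:
  - ';' is a terminal: add ';' and stop

Collecting: FIRST(T) = { ';', 'y' }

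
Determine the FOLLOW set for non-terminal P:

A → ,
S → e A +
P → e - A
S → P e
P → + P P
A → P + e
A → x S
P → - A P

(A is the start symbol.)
To compute FOLLOW(P), find every occurrence of P on a right-hand side N → α P β: add FIRST(β) \ {ε}, and if β is empty or nullable also add FOLLOW(N). Iterate to a fixed point.

In S → P e: P is followed by e, add FIRST(e) \ {ε} = { 'e' }
In P → + P P: P is followed by P, add FIRST(P) \ {ε} = { '+', '-', 'e' }
In P → + P P: P is at the end; this adds FOLLOW(P) to itself — nothing new
In A → P + e: P is followed by '+' e, add FIRST('+' e) \ {ε} = { '+' }
In P → - A P: P is at the end; this adds FOLLOW(P) to itself — nothing new

Taking the union: FOLLOW(P) = { '+', '-', 'e' }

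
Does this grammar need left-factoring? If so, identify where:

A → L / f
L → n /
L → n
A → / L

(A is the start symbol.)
Left-factoring is needed when two productions for the same non-terminal
share a common prefix on the right-hand side.

Productions for A:
  A → L / f
  A → / L
Productions for L:
  L → n /
  L → n

Found common prefix 'n' in productions for L

Answer: Yes, L has productions with common prefix 'n'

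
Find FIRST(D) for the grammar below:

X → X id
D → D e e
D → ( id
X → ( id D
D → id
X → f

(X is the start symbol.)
From D → D e e:
  - D is the symbol being defined: contributes nothing new
    D is not nullable, so stop
From D → ( id:
  - '(' is a terminal: add '(' and stop
From D → id:
  - id is a terminal: add 'id' and stop

Collecting: FIRST(D) = { '(', 'id' }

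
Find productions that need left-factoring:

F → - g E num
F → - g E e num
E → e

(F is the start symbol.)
Left-factoring is needed when two productions for the same non-terminal
share a common prefix on the right-hand side.

Productions for F:
  F → - g E num
  F → - g E e num

Found common prefix '- g E' in productions for F

Answer: Yes, F has productions with common prefix '- g E'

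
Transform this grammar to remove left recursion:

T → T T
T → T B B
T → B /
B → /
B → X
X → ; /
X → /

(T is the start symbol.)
T → B / T'
T' → T T'
T' → B B T'
T' → ε
B → /
B → X
X → ; /
X → /

T is directly left-recursive. The standard transformation for
  A → A α₁ | ... | A α_m | β₁ | ... | β_n
is
  A  → β₁ A' | ... | β_n A'
  A' → α₁ A' | ... | α_m A' | ε

T → B / becomes T → B / T'
T → T T becomes T' → T T'
T → T B B becomes T' → B B T'
Add T' → ε

Productions for other non-terminals are unchanged:
  B → /
  B → X
  X → ; /
  X → /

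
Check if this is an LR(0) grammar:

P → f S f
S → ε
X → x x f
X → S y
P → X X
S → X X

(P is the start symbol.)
A grammar is LR(0) if no state in the canonical LR(0) collection has:
  - both a shift item (dot before a terminal) and a complete item (shift-reduce conflict), or
  - two or more complete items (reduce-reduce conflict; the accept item [P' → P .] counts as a complete item here).

Augment with P' → P and build the canonical LR(0) collection (I0 = CLOSURE({[P' → . P]}), then GOTO on every symbol after a dot until no new states appear). It has 14 states:
  I0: { [P → . X X], [P → . f S f], [P' → . P], [S → . X X], [S → .], [X → . S y], [X → . x x f] }  — shift, reduce
  I1: { [P' → P .] }  — accept
  I2: { [X → S . y] }  — shift
  I3: { [P → X . X], [S → . X X], [S → .], [S → X . X], [X → . S y], [X → . x x f] }  — shift, reduce
  I4: { [P → f . S f], [S → . X X], [S → .], [X → . S y], [X → . x x f] }  — shift, reduce
  I5: { [X → x . x f] }  — shift
  I6: { [X → x x . f] }  — shift
  I7: { [X → x x f .] }  — reduce
  I8: { [P → f S . f], [X → S . y] }  — shift
  I9: { [S → . X X], [S → .], [S → X . X], [X → . S y], [X → . x x f] }  — shift, reduce
  I10: { [S → . X X], [S → .], [S → X . X], [S → X X .], [X → . S y], [X → . x x f] }  — shift, 2 reduces
  I11: { [P → f S f .] }  — reduce
  I12: { [X → S y .] }  — reduce
  I13: { [P → X X .], [S → . X X], [S → .], [S → X . X], [S → X X .], [X → . S y], [X → . x x f] }  — shift, 3 reduces

Conflict in state I0:
  Shift-reduce conflict between [S → .] and [P → . f S f]
So the grammar is NOT LR(0).

Answer: No. Shift-reduce conflict between [S → .] and [P → . f S f]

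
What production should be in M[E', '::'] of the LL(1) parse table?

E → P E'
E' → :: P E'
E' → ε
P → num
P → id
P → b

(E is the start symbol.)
To find M[E', '::'], we find productions for E' where '::' is in the predict set (PREDICT(N → α) = (FIRST(α) \ {ε}) ∪ (FOLLOW(N) if α ⇒* ε)).

Relevant sets:
  FOLLOW(E') = { $ }

E' → :: P E': PREDICT = { '::' }
  '::' is in predict set, so this production goes in M[E', '::']
E' → ε: PREDICT = { $ }

M[E', '::'] = E' → :: P E'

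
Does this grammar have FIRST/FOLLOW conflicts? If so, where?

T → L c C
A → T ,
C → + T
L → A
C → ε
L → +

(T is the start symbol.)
A FIRST/FOLLOW conflict occurs when a non-terminal N has a nullable alternative N → β (β ⇒* ε) and another alternative N → α with FIRST(α) ∩ FOLLOW(N) ≠ ∅: on such a lookahead the parser cannot decide between expanding α and letting N vanish via β.

Nullable non-terminals: C.

C: nullable alternative(s) C → ε; FOLLOW(C) = { $, ',' }
  C → + T: FIRST \ {ε} = { '+' } — disjoint from FOLLOW(C)
  C → ε: FIRST \ {ε} = { } — this is the only nullable alternative, skip

A, L, T have no nullable alternative, so no FIRST/FOLLOW check is needed there.

No FIRST/FOLLOW conflicts found.

Answer: No FIRST/FOLLOW conflicts.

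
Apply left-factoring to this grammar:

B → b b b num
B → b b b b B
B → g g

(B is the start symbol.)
B → b b b B'
B' → num
B' → b B
B → g g

Left-factoring transforms A → αβ₁ | αβ₂ into A → αA' and A' → β₁ | β₂
(α is the longest common prefix among the alternatives). Repeat until
no nonterminal has two alternatives with a common prefix.

Round 1: B has alternatives sharing prefix 'b b b'. Introduce B': B → b b b B'
  Add: B' → num
  Add: B' → b B

No remaining common prefixes — done.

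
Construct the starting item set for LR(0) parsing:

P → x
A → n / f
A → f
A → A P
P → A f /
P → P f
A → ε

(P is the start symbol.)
First, augment the grammar with P' → P
I₀ = CLOSURE({ [P' → . P] }):
  [P' → . P] has the dot before P: add [P → . x], [P → . A f /], [P → . P f]
  [P → . A f /] has the dot before A: add [A → . n / f], [A → . f], [A → . A P], [A → .]
No further items can be added.

I₀ = { [A → . A P], [A → . f], [A → . n / f], [A → .], [P → . A f /], [P → . P f], [P → . x], [P' → . P] }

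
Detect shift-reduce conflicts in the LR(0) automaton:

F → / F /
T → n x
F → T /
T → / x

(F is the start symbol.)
No shift-reduce conflicts

A shift-reduce conflict occurs when an LR(0) state has both:
  - a complete (reduce) item [A → α .] (dot at the end), and
  - a shift item [B → β . c γ] (dot before a terminal).

Augment with F' → F and build the canonical LR(0) collection (I0 = CLOSURE({[F' → . F]}), then GOTO on every symbol after a dot until no new states appear). It has 10 states:
  I0: { [F → . / F /], [F → . T /], [F' → . F], [T → . / x], [T → . n x] }  — shift
  I1: { [F → . / F /], [F → . T /], [F → / . F /], [T → . / x], [T → . n x], [T → / . x] }  — shift
  I2: { [F' → F .] }  — accept
  I3: { [F → T . /] }  — shift
  I4: { [T → n . x] }  — shift
  I5: { [T → n x .] }  — reduce
  I6: { [F → T / .] }  — reduce
  I7: { [F → / F . /] }  — shift
  I8: { [T → / x .] }  — reduce
  I9: { [F → / F / .] }  — reduce

No state contains both a complete item and a shift item.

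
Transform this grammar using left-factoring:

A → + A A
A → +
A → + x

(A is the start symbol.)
A → + A'
A' → A A
A' → ε
A' → x

Left-factoring transforms A → αβ₁ | αβ₂ into A → αA' and A' → β₁ | β₂
(α is the longest common prefix among the alternatives). Repeat until
no nonterminal has two alternatives with a common prefix.

Round 1: A has alternatives sharing prefix '+'. Introduce A': A → + A'
  Add: A' → A A
  Add: A' → ε
  Add: A' → x

No remaining common prefixes — done.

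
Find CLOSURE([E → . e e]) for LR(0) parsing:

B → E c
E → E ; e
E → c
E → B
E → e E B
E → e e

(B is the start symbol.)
{ [E → . e e] }

To compute CLOSURE, for each item [A → α.Bβ] where B is a non-terminal, add [B → .γ] for all productions B → γ; repeat for the newly added items until nothing changes.

Start with: [E → . e e]
The dot precedes the terminal e, so nothing is added.

CLOSURE = { [E → . e e] }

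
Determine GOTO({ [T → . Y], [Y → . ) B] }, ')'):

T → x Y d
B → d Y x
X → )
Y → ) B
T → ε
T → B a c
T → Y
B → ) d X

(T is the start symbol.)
{ [B → . ) d X], [B → . d Y x], [Y → ) . B] }

GOTO(I, ')') = CLOSURE({ [A → αX.β] : [A → α.Xβ] ∈ I, X = ')' })

Items with dot before ')', with the dot advanced:
  [Y → . ) B] → [Y → ) . B]
Closure of the advanced items:
  [Y → ) . B] has the dot before B: add [B → . d Y x], [B → . ) d X]

GOTO = { [B → . ) d X], [B → . d Y x], [Y → ) . B] }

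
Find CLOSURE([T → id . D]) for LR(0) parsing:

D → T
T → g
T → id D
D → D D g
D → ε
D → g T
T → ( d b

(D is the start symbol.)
{ [D → . D D g], [D → . T], [D → . g T], [D → .], [T → . ( d b], [T → . g], [T → . id D], [T → id . D] }

To compute CLOSURE, for each item [A → α.Bβ] where B is a non-terminal, add [B → .γ] for all productions B → γ; repeat for the newly added items until nothing changes.

Start with: [T → id . D]
  [T → id . D] has the dot before D: add [D → . T], [D → . D D g], [D → .], [D → . g T]
  [D → . T] has the dot before T: add [T → . g], [T → . id D], [T → . ( d b]
No further items can be added.

CLOSURE = { [D → . D D g], [D → . T], [D → . g T], [D → .], [T → . ( d b], [T → . g], [T → . id D], [T → id . D] }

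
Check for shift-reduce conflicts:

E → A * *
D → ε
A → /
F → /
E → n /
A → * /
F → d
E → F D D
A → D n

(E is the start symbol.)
A shift-reduce conflict occurs when an LR(0) state has both:
  - a complete (reduce) item [A → α .] (dot at the end), and
  - a shift item [B → β . c γ] (dot before a terminal).

Augment with E' → E and build the canonical LR(0) collection (I0 = CLOSURE({[E' → . E]}), then GOTO on every symbol after a dot until no new states appear). It has 16 states:
  I0: { [A → . * /], [A → . /], [A → . D n], [D → .], [E → . A * *], [E → . F D D], [E → . n /], [E' → . E], [F → . /], [F → . d] }  — shift, reduce
  I1: { [A → * . /] }  — shift
  I2: { [A → / .], [F → / .] }  — 2 reduces
  I3: { [E → A . * *] }  — shift
  I4: { [A → D . n] }  — shift
  I5: { [E' → E .] }  — accept
  I6: { [D → .], [E → F . D D] }  — reduce
  I7: { [F → d .] }  — reduce
  I8: { [E → n . /] }  — shift
  I9: { [E → n / .] }  — reduce
  I10: { [D → .], [E → F D . D] }  — reduce
  I11: { [E → F D D .] }  — reduce
  I12: { [A → D n .] }  — reduce
  I13: { [E → A * . *] }  — shift
  I14: { [E → A * * .] }  — reduce
  I15: { [A → * / .] }  — reduce

I0 contains reduce item [D → .] and shift items [A → . * /], [A → . /], [E → . n /], [F → . /], [F → . d] — shift-reduce conflict.

Answer: Yes — I0: [D → .] vs [A → . * /]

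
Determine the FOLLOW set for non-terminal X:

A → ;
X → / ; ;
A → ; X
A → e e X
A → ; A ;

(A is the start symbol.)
To compute FOLLOW(X), find every occurrence of X on a right-hand side N → α X β: add FIRST(β) \ {ε}, and if β is empty or nullable also add FOLLOW(N). Iterate to a fixed point.

In A → ; X: X is at the end, add FOLLOW(A)
In A → e e X: X is at the end, add FOLLOW(A)

The FOLLOW sets referred to above (computed the same way, to a fixed point):
  FOLLOW(A) = { $, ';' }

Taking the union: FOLLOW(X) = { $, ';' }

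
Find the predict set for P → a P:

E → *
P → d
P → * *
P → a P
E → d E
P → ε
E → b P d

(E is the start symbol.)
{ 'a' }

PREDICT(P → a P) = (FIRST(RHS) \ {ε}) ∪ (FOLLOW(P) if ε ∈ FIRST(RHS), i.e. RHS ⇒* ε)
FIRST(a P) = { 'a' }
ε ∉ FIRST(a P), so FOLLOW(P) is not added.
PREDICT(P → a P) = { 'a' }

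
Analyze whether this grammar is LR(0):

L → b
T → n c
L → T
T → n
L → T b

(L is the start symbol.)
A grammar is LR(0) if no state in the canonical LR(0) collection has:
  - both a shift item (dot before a terminal) and a complete item (shift-reduce conflict), or
  - two or more complete items (reduce-reduce conflict; the accept item [L' → L .] counts as a complete item here).

Augment with L' → L and build the canonical LR(0) collection (I0 = CLOSURE({[L' → . L]}), then GOTO on every symbol after a dot until no new states appear). It has 7 states:
  I0: { [L → . T b], [L → . T], [L → . b], [L' → . L], [T → . n c], [T → . n] }  — shift
  I1: { [L' → L .] }  — accept
  I2: { [L → T . b], [L → T .] }  — shift, reduce
  I3: { [L → b .] }  — reduce
  I4: { [T → n . c], [T → n .] }  — shift, reduce
  I5: { [T → n c .] }  — reduce
  I6: { [L → T b .] }  — reduce

Conflict in state I2:
  Shift-reduce conflict between [L → T .] and [L → T . b]
So the grammar is NOT LR(0).

Answer: No. Shift-reduce conflict between [L → T .] and [L → T . b]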